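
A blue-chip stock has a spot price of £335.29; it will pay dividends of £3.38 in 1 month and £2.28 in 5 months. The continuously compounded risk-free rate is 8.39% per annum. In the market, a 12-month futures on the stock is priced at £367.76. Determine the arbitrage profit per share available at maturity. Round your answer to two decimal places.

PV(dividends) I = 3.38·e^(−0.0839·1/12) + 2.28·e^(−0.0839·5/12) = 5.5581
Fair futures F* = (S − I)·e^(rT) = (335.29 − 5.5581)·e^0.083900 = 329.7319 × 1.087520 = 358.5900
Market £367.76 > fair 358.5900: forward overpriced → cash-and-carry (borrow at r, buy the stock and collect the dividends, short the forward).
Profit at T = |F_mkt − F*| = |367.76 − 358.5900| = £9.17 per share

£9.17 per share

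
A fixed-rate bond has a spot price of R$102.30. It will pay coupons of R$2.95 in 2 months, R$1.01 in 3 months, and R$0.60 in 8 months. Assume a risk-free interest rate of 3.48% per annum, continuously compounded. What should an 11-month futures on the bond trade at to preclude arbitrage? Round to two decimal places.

PV(coupons) I = 2.95·e^(−0.0348·2/12) + 1.01·e^(−0.0348·3/12) + 0.60·e^(−0.0348·8/12)
I = 2.9329 + 1.0013 + 0.5862 = 4.5204
F = (S − I)·e^(rT) = (102.30 − 4.5204) · e^(0.0348·11/12)
= 97.7796 · e^0.031900 = 97.7796 × 1.032414 = R$100.95

R$100.95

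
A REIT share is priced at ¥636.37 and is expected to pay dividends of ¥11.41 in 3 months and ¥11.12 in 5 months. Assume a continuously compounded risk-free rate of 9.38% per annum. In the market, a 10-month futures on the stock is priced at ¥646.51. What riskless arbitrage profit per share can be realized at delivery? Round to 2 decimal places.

PV(dividends) I = 11.41·e^(−0.0938·3/12) + 11.12·e^(−0.0938·5/12) = 21.8393
Fair futures F* = (S − I)·e^(rT) = (636.37 − 21.8393)·e^0.078167 = 614.5307 × 1.081303 = 664.4939
Market ¥646.51 < fair 664.4939: forward underpriced → reverse cash-and-carry (short the stock, invest proceeds at r, pay the dividends, go long the forward).
Profit at T = |F_mkt − F*| = |646.51 − 664.4939| = ¥17.98 per share

¥17.98 per share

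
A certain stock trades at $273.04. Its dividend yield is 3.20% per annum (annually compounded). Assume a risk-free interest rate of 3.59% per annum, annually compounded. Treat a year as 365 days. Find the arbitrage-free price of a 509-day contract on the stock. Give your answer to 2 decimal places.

$274.48

F = S · (1+r)^T / (1+q)^T
= 273.04 × 1.050415 / 1.044905 = 273.04 × 1.005273
F = $274.48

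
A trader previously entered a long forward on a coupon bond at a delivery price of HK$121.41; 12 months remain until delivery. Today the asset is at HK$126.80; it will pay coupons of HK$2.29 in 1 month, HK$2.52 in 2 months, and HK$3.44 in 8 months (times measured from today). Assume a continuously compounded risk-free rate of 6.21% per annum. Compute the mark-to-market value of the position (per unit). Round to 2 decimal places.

PV(remaining coupons) I = 2.29·e^(−0.0621·1/12) + 2.52·e^(−0.0621·2/12) + 3.44·e^(−0.0621·8/12) = 8.0727
Current forward F = (S − I)·e^(rT) = (126.80 − 8.0727)·e^(0.0621·12/12) = 118.7273 × 1.064069 = 126.3340
Value (long) = (F − K)·e^(−rT) = (126.3340 − 121.41) × 0.939789 = 4.6275
Value = HK$4.63

HK$4.63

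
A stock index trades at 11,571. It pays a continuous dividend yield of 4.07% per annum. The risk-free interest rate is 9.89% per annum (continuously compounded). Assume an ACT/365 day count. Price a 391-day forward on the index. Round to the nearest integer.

12,315

F = S·e^((r − q)T) = 11571 · e^((0.0989 − 0.0407) × 391/365)
= 11571 · e^0.062346 = 11571 × 1.064331
F = 12,315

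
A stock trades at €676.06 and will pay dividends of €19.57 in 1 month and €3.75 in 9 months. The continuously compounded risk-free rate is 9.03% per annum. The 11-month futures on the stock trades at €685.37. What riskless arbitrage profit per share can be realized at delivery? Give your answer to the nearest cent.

€24.13 per share

PV(dividends) I = 19.57·e^(−0.0903·1/12) + 3.75·e^(−0.0903·9/12) = 22.9277
Fair futures F* = (S − I)·e^(rT) = (676.06 − 22.9277)·e^0.082775 = 653.1323 × 1.086297 = 709.4957
Market €685.37 < fair 709.4957: forward underpriced → reverse cash-and-carry (short the stock, invest proceeds at r, pay the dividends, go long the forward).
Profit at T = |F_mkt − F*| = |685.37 − 709.4957| = €24.13 per share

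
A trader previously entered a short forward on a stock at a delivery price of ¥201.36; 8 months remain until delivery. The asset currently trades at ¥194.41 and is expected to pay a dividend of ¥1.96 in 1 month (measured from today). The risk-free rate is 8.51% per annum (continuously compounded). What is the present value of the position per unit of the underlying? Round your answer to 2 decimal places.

-¥2.21

PV(remaining dividends) I = 1.96·e^(−0.0851·1/12) = 1.9461
Current forward F = (S − I)·e^(rT) = (194.41 − 1.9461)·e^(0.0851·8/12) = 192.4639 × 1.058374 = 203.6988
Value (long) = (F − K)·e^(−rT) = (203.6988 − 201.36) × 0.944846 = 2.2098
Short position value = −(long value) = -¥2.21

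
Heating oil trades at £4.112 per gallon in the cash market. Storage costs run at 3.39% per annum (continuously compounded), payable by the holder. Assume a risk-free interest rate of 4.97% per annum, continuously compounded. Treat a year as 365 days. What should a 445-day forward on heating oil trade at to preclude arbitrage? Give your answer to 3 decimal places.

£4.553 per gallon

Net carry = r + u − y = 0.0497 + 0.0339 − 0.0000 = 0.0836
F = S·e^((r+u−y)T) = 4.112 · e^(0.0836 × 445/365) = 4.112 · e^0.101923
= 4.112 × 1.107298 = £4.553 per gallon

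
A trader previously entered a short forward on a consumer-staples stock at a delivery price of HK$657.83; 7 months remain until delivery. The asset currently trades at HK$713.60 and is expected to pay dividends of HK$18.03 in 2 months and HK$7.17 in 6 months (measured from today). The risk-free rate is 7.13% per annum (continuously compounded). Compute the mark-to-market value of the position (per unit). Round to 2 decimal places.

-HK$57.83

PV(remaining dividends) I = 18.03·e^(−0.0713·2/12) + 7.17·e^(−0.0713·6/12) = 24.7359
Current forward F = (S − I)·e^(rT) = (713.60 − 24.7359)·e^(0.0713·7/12) = 688.8641 × 1.042469 = 718.1195
Value (long) = (F − K)·e^(−rT) = (718.1195 − 657.83) × 0.959261 = 57.8334
Short position value = −(long value) = -HK$57.83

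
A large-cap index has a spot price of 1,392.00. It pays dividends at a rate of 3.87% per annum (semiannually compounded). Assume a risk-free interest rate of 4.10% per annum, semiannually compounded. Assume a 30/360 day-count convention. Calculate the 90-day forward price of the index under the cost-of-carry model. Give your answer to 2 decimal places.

1,392.78

F = S · (1+r/2)^(2T) / (1+q/2)^(2T)
= 1392.00 × 1.01019800 / 1.00962864 = 1392.00 × 1.00056393
F = 1,392.78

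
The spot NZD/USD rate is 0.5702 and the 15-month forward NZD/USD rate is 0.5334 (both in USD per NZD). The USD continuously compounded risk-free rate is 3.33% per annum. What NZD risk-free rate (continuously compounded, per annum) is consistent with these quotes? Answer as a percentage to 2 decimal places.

F = S·e^((r_USD − r_NZD)T) ⇒ r_NZD = r_USD − ln(F/S)/T
ln(0.5334/0.5702) = -0.066716; /(15/12) = -0.053373
r_NZD = 0.0333 + 0.053373 = 0.086673
r_NZD = 8.67%

8.67%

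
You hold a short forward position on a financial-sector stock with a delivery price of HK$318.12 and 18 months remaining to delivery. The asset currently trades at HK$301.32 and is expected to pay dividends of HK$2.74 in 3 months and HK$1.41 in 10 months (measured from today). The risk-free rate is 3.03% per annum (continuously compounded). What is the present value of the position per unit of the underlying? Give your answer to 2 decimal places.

HK$6.76

PV(remaining dividends) I = 2.74·e^(−0.0303·3/12) + 1.41·e^(−0.0303·10/12) = 4.0942
Current forward F = (S − I)·e^(rT) = (301.32 − 4.0942)·e^(0.0303·18/12) = 297.2258 × 1.046499 = 311.0465
Value (long) = (F − K)·e^(−rT) = (311.0465 − 318.12) × 0.955567 = -6.7592
Short position value = −(long value) = HK$6.76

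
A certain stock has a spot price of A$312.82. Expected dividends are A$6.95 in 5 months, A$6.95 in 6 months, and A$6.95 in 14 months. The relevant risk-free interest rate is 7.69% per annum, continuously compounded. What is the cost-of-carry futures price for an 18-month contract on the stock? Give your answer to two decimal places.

PV(dividends) I = 6.95·e^(−0.0769·5/12) + 6.95·e^(−0.0769·6/12) + 6.95·e^(−0.0769·14/12)
I = 6.7308 + 6.6878 + 6.3536 = 19.7722
F = (S − I)·e^(rT) = (312.82 − 19.7722) · e^(0.0769·18/12)
= 293.0478 · e^0.115350 = 293.0478 × 1.122266 = A$328.88

A$328.88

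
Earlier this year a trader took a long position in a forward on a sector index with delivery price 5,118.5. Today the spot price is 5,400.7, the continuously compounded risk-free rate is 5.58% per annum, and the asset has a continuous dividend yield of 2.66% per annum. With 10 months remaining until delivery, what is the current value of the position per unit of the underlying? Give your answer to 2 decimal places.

Current fair forward for the remaining 10 months: F = S·e^((r − q)·T), (r − q) = 0.0558 − 0.0266 = 0.0292
F = 5400.7 · e^(0.0292 × 10/12) = 5400.7 × 1.02463180 = 5533.7290
Value of long forward = (F − K)·e^(−rT) = (5533.7290 − 5118.5) · e^(−0.0558·10/12)
= 415.2290 × 0.95456456 = 396.36

396.36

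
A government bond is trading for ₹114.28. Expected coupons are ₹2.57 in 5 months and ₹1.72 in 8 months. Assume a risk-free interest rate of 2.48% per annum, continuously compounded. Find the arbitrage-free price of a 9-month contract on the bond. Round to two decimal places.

PV(coupons) I = 2.57·e^(−0.0248·5/12) + 1.72·e^(−0.0248·8/12)
I = 2.5436 + 1.6918 = 4.2354
F = (S − I)·e^(rT) = (114.28 − 4.2354) · e^(0.0248·9/12)
= 110.0446 · e^0.018600 = 110.0446 × 1.018774 = ₹112.11

₹112.11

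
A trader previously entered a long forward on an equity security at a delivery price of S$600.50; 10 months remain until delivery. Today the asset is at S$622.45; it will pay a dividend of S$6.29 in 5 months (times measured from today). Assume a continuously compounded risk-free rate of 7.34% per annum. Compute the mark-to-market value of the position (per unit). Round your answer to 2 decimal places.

PV(remaining dividends) I = 6.29·e^(−0.0734·5/12) = 6.1005
Current forward F = (S − I)·e^(rT) = (622.45 − 6.1005)·e^(0.0734·10/12) = 616.3495 × 1.063076 = 655.2264
Value (long) = (F − K)·e^(−rT) = (655.2264 − 600.50) × 0.940666 = 51.4793
Value = S$51.48

S$51.48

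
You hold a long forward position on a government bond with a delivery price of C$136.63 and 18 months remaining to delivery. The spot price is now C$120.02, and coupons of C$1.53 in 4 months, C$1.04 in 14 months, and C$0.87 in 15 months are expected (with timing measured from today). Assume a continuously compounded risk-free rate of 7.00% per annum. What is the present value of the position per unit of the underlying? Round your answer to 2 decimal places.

PV(remaining coupons) I = 1.53·e^(−0.0700·4/12) + 1.04·e^(−0.0700·14/12) + 0.87·e^(−0.0700·15/12) = 3.2503
Current forward F = (S − I)·e^(rT) = (120.02 − 3.2503)·e^(0.0700·18/12) = 116.7697 × 1.110711 = 129.6974
Value (long) = (F − K)·e^(−rT) = (129.6974 − 136.63) × 0.900325 = -6.2416
Value = -C$6.24

-C$6.24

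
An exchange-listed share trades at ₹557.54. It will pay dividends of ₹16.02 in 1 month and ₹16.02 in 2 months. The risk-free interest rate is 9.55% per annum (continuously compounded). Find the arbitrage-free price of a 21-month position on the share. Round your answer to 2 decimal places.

PV(dividends) I = 16.02·e^(−0.0955·1/12) + 16.02·e^(−0.0955·2/12)
I = 15.8930 + 15.7670 = 31.6600
F = (S − I)·e^(rT) = (557.54 − 31.6600) · e^(0.0955·21/12)
= 525.8800 · e^0.167125 = 525.8800 × 1.181902 = ₹621.54

₹621.54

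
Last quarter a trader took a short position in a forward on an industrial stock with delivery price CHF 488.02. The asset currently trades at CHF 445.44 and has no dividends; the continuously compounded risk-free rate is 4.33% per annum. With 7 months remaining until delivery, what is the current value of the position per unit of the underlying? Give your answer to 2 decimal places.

CHF 30.41

Current fair forward for the remaining 7 months: F = S·e^(r·T), r = 0.0433
F = 445.44 · e^(0.0433 × 7/12) = 445.44 × 1.025580 = 456.8344
Value of long forward = (F − K)·e^(−rT) = (456.8344 − 488.02) · e^(−0.0433·7/12)
= -31.1856 × 0.975058 = -30.41
Short position value = −(long value) = CHF 30.41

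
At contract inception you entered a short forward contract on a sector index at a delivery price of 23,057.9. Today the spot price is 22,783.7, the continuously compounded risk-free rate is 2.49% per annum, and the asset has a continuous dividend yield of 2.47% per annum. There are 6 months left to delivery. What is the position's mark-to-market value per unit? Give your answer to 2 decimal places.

Current fair forward for the remaining 6 months: F = S·e^((r − q)·T), (r − q) = 0.0249 − 0.0247 = 0.0002
F = 22783.7 · e^(0.0002 × 6/12) = 22783.7 × 1.00010001 = 22785.9786
Value of long forward = (F − K)·e^(−rT) = (22785.9786 − 23057.9) · e^(−0.0249·6/12)
= -271.9214 × 0.98762718 = -268.56
Short position value = −(long value) = 268.56

268.56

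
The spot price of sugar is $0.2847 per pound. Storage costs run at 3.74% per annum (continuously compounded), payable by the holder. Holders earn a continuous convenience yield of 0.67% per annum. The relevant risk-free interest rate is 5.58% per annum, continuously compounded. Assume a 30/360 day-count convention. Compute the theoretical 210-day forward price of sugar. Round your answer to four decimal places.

$0.2994 per pound

Net carry = r + u − y = 0.0558 + 0.0374 − 0.0067 = 0.0865
F = S·e^((r+u−y)T) = 0.2847 · e^(0.0865 × 210/360) = 0.2847 · e^0.050458
= 0.2847 × 1.051753 = $0.2994 per pound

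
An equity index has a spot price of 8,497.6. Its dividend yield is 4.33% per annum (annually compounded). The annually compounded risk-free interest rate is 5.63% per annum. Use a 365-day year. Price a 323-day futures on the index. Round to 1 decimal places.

F = S · (1+r)^T / (1+q)^T
= 8497.6 × 1.049664 / 1.038224 = 8497.6 × 1.011019
F = 8,591.2

8,591.2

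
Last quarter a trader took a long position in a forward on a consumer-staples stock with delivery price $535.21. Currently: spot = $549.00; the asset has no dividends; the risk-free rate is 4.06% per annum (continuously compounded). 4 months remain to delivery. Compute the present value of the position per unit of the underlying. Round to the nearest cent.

Current fair forward for the remaining 4 months: F = S·e^(r·T), r = 0.0406
F = 549.00 · e^(0.0406 × 4/12) = 549.00 × 1.013625 = 556.4801
Value of long forward = (F − K)·e^(−rT) = (556.4801 − 535.21) · e^(−0.0406·4/12)
= 21.2701 × 0.986558 = 20.98

$20.98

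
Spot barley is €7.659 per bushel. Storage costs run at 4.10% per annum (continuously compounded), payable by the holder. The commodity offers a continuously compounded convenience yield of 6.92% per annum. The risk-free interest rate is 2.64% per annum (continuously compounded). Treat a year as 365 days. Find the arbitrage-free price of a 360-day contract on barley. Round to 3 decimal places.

€7.645 per bushel

Net carry = r + u − y = 0.0264 + 0.0410 − 0.0692 = -0.0018
F = S·e^((r+u−y)T) = 7.659 · e^(-0.0018 × 360/365) = 7.659 · e^-0.001775
= 7.659 × 0.998227 = €7.645 per bushel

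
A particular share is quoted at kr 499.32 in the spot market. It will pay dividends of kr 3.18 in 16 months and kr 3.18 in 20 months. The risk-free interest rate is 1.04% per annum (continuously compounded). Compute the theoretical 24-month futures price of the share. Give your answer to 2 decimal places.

PV(dividends) I = 3.18·e^(−0.0104·16/12) + 3.18·e^(−0.0104·20/12)
I = 3.1362 + 3.1254 = 6.2616
F = (S − I)·e^(rT) = (499.32 − 6.2616) · e^(0.0104·24/12)
= 493.0584 · e^0.020800 = 493.0584 × 1.021018 = kr 503.42

kr 503.42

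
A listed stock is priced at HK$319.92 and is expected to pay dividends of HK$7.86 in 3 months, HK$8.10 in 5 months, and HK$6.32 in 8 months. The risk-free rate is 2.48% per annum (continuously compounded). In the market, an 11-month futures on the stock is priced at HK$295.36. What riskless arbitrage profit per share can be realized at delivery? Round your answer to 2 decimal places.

PV(dividends) I = 7.86·e^(−0.0248·3/12) + 8.10·e^(−0.0248·5/12) + 6.32·e^(−0.0248·8/12) = 22.0445
Fair futures F* = (S − I)·e^(rT) = (319.92 − 22.0445)·e^0.022733 = 297.8755 × 1.022993 = 304.7246
Market HK$295.36 < fair 304.7246: forward underpriced → reverse cash-and-carry (short the stock, invest proceeds at r, pay the dividends, go long the forward).
Profit at T = |F_mkt − F*| = |295.36 − 304.7246| = HK$9.36 per share

HK$9.36 per share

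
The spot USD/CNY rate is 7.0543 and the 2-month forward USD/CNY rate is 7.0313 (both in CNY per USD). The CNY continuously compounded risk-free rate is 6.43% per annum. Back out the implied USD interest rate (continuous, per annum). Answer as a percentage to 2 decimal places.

F = S·e^((r_CNY − r_USD)T) ⇒ r_USD = r_CNY − ln(F/S)/T
ln(7.0313/7.0543) = -0.003266; /(2/12) = -0.019596
r_USD = 0.0643 + 0.019596 = 0.083896
r_USD = 8.39%

8.39%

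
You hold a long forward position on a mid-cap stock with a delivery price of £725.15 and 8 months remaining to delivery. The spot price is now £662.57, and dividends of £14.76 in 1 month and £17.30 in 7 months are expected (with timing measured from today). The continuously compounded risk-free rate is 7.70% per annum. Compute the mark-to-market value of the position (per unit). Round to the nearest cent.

-£57.50

PV(remaining dividends) I = 14.76·e^(−0.0770·1/12) + 17.30·e^(−0.0770·7/12) = 31.2057
Current forward F = (S − I)·e^(rT) = (662.57 − 31.2057)·e^(0.0770·8/12) = 631.3643 × 1.052674 = 664.6208
Value (long) = (F − K)·e^(−rT) = (664.6208 − 725.15) × 0.949962 = -57.5004
Value = -£57.50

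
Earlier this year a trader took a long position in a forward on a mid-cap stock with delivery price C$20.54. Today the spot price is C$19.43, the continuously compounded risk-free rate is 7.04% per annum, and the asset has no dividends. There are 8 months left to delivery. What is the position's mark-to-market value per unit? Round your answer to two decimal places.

-C$0.17

Current fair forward for the remaining 8 months: F = S·e^(r·T), r = 0.0704
F = 19.43 · e^(0.0704 × 8/12) = 19.43 × 1.048052 = 20.3637
Value of long forward = (F − K)·e^(−rT) = (20.3637 − 20.54) · e^(−0.0704·8/12)
= -0.1763 × 0.954151 = -0.17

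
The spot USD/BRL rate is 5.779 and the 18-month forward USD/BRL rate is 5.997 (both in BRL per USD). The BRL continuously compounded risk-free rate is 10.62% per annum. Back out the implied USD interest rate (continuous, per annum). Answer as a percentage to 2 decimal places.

F = S·e^((r_BRL − r_USD)T) ⇒ r_USD = r_BRL − ln(F/S)/T
ln(5.997/5.779) = 0.037029; /(18/12) = 0.024686
r_USD = 0.1062 − 0.024686 = 0.081514
r_USD = 8.15%

8.15%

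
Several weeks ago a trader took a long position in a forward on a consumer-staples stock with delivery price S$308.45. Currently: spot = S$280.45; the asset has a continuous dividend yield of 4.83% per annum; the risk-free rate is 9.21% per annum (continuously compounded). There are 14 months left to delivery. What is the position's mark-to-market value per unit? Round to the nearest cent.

Current fair forward for the remaining 14 months: F = S·e^((r − q)·T), (r − q) = 0.0921 − 0.0483 = 0.0438
F = 280.45 · e^(0.0438 × 14/12) = 280.45 × 1.052428 = 295.1534
Value of long forward = (F − K)·e^(−rT) = (295.1534 − 308.45) · e^(−0.0921·14/12)
= -13.2966 × 0.898121 = -11.94

-S$11.94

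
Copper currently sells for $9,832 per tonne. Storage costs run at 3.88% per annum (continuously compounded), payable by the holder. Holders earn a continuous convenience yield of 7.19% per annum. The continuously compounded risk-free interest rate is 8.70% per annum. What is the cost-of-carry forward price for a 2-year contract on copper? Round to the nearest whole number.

Net carry = r + u − y = 0.0870 + 0.0388 − 0.0719 = 0.0539
F = S·e^((r+u−y)T) = 9832 · e^(0.0539 × 2) = 9832 · e^0.107800
= 9832 × 1.113825 = $10,951 per tonne

$10,951 per tonne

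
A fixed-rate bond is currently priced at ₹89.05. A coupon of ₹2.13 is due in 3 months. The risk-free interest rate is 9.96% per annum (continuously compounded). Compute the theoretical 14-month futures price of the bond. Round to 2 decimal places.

PV(coupons) I = 2.13·e^(−0.0996·3/12)
I = 2.0776
F = (S − I)·e^(rT) = (89.05 − 2.0776) · e^(0.0996·14/12)
= 86.9724 · e^0.116200 = 86.9724 × 1.123220 = ₹97.69

₹97.69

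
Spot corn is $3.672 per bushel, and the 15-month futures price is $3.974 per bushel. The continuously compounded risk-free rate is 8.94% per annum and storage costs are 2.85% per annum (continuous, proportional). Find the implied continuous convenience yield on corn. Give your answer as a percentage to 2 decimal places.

5.47%

F = S·e^((r+u−y)T) ⇒ (r+u−y) = ln(F/S)/T
ln(3.974/3.672) = 0.079037; /T ⇒ 0.063230
y = r + u − ln(F/S)/T = 0.0894 + 0.0285 − 0.063230 = 0.054670
y = 5.47%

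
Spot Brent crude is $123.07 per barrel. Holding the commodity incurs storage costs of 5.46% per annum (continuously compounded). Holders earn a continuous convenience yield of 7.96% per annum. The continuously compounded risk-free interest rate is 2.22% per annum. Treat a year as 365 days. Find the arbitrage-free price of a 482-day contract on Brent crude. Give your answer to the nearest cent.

$122.62 per barrel

Net carry = r + u − y = 0.0222 + 0.0546 − 0.0796 = -0.0028
F = S·e^((r+u−y)T) = 123.07 · e^(-0.0028 × 482/365) = 123.07 · e^-0.003698
= 123.07 × 0.996309 = $122.62 per barrel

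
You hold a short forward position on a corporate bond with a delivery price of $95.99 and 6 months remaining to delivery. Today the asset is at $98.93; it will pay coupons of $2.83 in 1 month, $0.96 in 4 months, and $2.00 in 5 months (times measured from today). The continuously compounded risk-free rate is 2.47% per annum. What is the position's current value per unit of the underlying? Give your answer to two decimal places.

$1.64

PV(remaining coupons) I = 2.83·e^(−0.0247·1/12) + 0.96·e^(−0.0247·4/12) + 2.00·e^(−0.0247·5/12) = 5.7558
Current forward F = (S − I)·e^(rT) = (98.93 − 5.7558)·e^(0.0247·6/12) = 93.1742 × 1.012427 = 94.3321
Value (long) = (F − K)·e^(−rT) = (94.3321 − 95.99) × 0.987726 = -1.6376
Short position value = −(long value) = $1.64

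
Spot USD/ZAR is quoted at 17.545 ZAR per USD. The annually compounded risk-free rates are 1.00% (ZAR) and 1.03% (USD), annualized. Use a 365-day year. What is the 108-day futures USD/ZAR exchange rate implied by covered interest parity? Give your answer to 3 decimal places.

17.543

By covered interest parity, F = S · (1+r_ZAR)^T / (1+r_USD)^T
= 17.545 × 1.002949 / 1.003037 = 17.545 × 0.999912
F = 17.543 ZAR per USD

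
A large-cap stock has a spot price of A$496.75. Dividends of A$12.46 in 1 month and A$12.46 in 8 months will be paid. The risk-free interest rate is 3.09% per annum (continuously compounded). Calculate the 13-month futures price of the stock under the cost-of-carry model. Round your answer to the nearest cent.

A$488.19

PV(dividends) I = 12.46·e^(−0.0309·1/12) + 12.46·e^(−0.0309·8/12)
I = 12.4280 + 12.2059 = 24.6339
F = (S − I)·e^(rT) = (496.75 − 24.6339) · e^(0.0309·13/12)
= 472.1161 · e^0.033475 = 472.1161 × 1.034042 = A$488.19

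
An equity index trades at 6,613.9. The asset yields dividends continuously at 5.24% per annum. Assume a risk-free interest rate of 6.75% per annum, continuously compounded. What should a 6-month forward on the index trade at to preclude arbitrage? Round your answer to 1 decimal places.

F = S·e^((r − q)T) = 6613.9 · e^((0.0675 − 0.0524) × 6/12)
= 6613.9 · e^0.007550 = 6613.9 × 1.007579
F = 6,664.0

6,664.0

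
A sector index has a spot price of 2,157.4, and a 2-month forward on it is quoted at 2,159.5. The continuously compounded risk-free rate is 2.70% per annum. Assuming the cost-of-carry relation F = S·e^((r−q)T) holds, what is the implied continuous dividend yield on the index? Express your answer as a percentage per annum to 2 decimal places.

2.12%

From F = S·e^((r−q)T): (r − q) = ln(F/S)/T
ln(2159.5/2157.4) = ln(1.000973) = 0.000973
(r − q) = 0.000973 / (2/12) = 0.005838
q = r − ln(F/S)/T = 0.0270 − 0.005838 = 0.021162
q = 2.12%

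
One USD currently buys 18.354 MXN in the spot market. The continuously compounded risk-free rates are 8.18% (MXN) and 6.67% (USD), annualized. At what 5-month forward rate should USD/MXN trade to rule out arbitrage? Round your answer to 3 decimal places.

18.470

F = S·e^((r_MXN − r_USD)T) = 18.354 · e^((0.0818 − 0.0667) × 5/12)
= 18.354 · e^0.006292 = 18.354 × 1.006312
F = 18.470 MXN per USD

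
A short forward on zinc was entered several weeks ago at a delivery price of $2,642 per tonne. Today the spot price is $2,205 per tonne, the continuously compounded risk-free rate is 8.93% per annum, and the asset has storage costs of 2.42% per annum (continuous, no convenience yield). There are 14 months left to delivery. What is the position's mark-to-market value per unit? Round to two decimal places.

Current fair forward for the remaining 14 months: F = S·e^((r + u)·T), (r + u) = 0.0893 + 0.0242 = 0.1135
F = 2205 · e^(0.1135 × 14/12) = 2205 × 1.14158388 = 2517.1925
Value of long forward = (F − K)·e^(−rT) = (2517.1925 − 2642) · e^(−0.0893·14/12)
= -124.8075 × 0.90106009 = -112.46
Short position value = −(long value) = $112.46

$112.46 per tonne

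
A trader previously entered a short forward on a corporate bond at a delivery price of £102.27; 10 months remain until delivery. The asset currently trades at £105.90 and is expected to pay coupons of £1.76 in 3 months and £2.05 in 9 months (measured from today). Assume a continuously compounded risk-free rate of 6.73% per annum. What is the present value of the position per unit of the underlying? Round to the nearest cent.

-£5.53

PV(remaining coupons) I = 1.76·e^(−0.0673·3/12) + 2.05·e^(−0.0673·9/12) = 3.6797
Current forward F = (S − I)·e^(rT) = (105.90 − 3.6797)·e^(0.0673·10/12) = 102.2203 × 1.057686 = 108.1170
Value (long) = (F − K)·e^(−rT) = (108.1170 − 102.27) × 0.945460 = 5.5281
Short position value = −(long value) = -£5.53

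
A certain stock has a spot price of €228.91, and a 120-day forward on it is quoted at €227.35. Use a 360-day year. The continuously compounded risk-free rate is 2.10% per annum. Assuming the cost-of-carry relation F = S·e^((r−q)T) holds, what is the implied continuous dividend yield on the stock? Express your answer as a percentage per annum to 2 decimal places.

4.15%

From F = S·e^((r−q)T): (r − q) = ln(F/S)/T
ln(227.35/228.91) = ln(0.993185) = -0.006838
(r − q) = -0.006838 / (120/360) = -0.020514
q = r − ln(F/S)/T = 0.0210 + 0.020514 = 0.041514
q = 4.15%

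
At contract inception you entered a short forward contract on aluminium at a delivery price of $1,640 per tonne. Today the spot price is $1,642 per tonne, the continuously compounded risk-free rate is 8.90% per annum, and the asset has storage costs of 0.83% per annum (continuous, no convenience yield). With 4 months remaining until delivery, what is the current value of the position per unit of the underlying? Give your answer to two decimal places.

-$54.49 per tonne

Current fair forward for the remaining 4 months: F = S·e^((r + u)·T), (r + u) = 0.0890 + 0.0083 = 0.0973
F = 1642 · e^(0.0973 × 4/12) = 1642 × 1.03296503 = 1696.1286
Value of long forward = (F − K)·e^(−rT) = (1696.1286 − 1640) · e^(−0.0890·4/12)
= 56.1286 × 0.97076907 = 54.49
Short position value = −(long value) = -$54.49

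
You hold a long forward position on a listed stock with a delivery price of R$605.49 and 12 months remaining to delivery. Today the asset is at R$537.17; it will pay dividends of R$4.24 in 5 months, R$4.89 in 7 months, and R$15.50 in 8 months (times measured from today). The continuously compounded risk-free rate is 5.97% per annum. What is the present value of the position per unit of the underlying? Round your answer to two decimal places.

-R$56.98

PV(remaining dividends) I = 4.24·e^(−0.0597·5/12) + 4.89·e^(−0.0597·7/12) + 15.50·e^(−0.0597·8/12) = 23.7537
Current forward F = (S − I)·e^(rT) = (537.17 − 23.7537)·e^(0.0597·12/12) = 513.4163 × 1.061518 = 545.0006
Value (long) = (F − K)·e^(−rT) = (545.0006 − 605.49) × 0.942047 = -56.9839
Value = -R$56.98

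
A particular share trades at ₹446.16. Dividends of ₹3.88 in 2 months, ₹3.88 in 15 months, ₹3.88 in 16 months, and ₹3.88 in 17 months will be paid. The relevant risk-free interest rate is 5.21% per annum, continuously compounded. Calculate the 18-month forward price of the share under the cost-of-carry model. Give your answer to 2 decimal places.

PV(dividends) I = 3.88·e^(−0.0521·2/12) + 3.88·e^(−0.0521·15/12) + 3.88·e^(−0.0521·16/12) + 3.88·e^(−0.0521·17/12)
I = 3.8465 + 3.6354 + 3.6196 + 3.6039 = 14.7054
F = (S − I)·e^(rT) = (446.16 − 14.7054) · e^(0.0521·18/12)
= 431.4546 · e^0.078150 = 431.4546 × 1.081285 = ₹466.53

₹466.53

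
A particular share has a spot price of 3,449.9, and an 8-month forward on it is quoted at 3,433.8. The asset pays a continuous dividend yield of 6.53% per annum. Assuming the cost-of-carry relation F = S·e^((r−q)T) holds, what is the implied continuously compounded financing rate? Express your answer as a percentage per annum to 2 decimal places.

From F = S·e^((r−q)T): (r − q) = ln(F/S)/T
ln(3433.8/3449.9) = ln(0.995333) = -0.004678
(r − q) = -0.004678 / (8/12) = -0.007017
r = ln(F/S)/T + q = -0.007017 + 0.0653 = 0.058283
r = 5.83%

5.83%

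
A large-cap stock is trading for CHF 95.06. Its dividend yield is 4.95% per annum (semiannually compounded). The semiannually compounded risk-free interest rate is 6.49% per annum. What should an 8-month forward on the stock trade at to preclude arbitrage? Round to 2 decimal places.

CHF 96.01

F = S · (1+r/2)^(2T) / (1+q/2)^(2T)
= 95.06 × 1.043499 / 1.033135 = 95.06 × 1.010032
F = CHF 96.01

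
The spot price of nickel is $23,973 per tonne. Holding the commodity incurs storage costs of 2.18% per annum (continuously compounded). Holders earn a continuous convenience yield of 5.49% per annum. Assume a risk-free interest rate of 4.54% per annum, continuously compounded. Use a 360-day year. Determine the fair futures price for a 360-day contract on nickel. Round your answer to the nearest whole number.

Net carry = r + u − y = 0.0454 + 0.0218 − 0.0549 = 0.0123
F = S·e^((r+u−y)T) = 23973 · e^(0.0123 × 360/360) = 23973 · e^0.012300
= 23973 × 1.012376 = $24,270 per tonne

$24,270 per tonne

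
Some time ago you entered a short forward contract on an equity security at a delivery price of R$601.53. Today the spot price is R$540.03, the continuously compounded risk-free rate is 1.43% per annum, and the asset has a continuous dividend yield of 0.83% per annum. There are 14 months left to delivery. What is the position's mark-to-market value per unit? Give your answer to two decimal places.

Current fair forward for the remaining 14 months: F = S·e^((r − q)·T), (r − q) = 0.0143 − 0.0083 = 0.0060
F = 540.03 · e^(0.0060 × 14/12) = 540.03 × 1.007025 = 543.8237
Value of long forward = (F − K)·e^(−rT) = (543.8237 − 601.53) · e^(−0.0143·14/12)
= -57.7063 × 0.983455 = -56.75
Short position value = −(long value) = R$56.75

R$56.75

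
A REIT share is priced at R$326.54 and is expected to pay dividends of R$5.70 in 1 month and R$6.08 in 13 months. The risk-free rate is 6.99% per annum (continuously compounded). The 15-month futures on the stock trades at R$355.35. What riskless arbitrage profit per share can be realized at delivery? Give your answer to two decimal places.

R$11.33 per share

PV(dividends) I = 5.70·e^(−0.0699·1/12) + 6.08·e^(−0.0699·13/12) = 11.3035
Fair futures F* = (S − I)·e^(rT) = (326.54 − 11.3035)·e^0.087375 = 315.2365 × 1.091306 = 344.0195
Market R$355.35 > fair 344.0195: forward overpriced → cash-and-carry (borrow at r, buy the stock and collect the dividends, short the forward).
Profit at T = |F_mkt − F*| = |355.35 − 344.0195| = R$11.33 per share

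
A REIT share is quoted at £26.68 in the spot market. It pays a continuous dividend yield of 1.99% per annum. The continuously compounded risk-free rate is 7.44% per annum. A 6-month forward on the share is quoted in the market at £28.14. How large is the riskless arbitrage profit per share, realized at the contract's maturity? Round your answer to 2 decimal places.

£0.72 per share

Fair forward: F* = S·e^(carry·T), with carry = (r − q) = 0.0744 − 0.0199 = 0.0545
F* = 26.68 · e^(0.0545 × 6/12) = 26.68 · e^0.027250 = 26.68 × 1.027625 = £27.4170
Market £28.14 > fair £27.4170: forward overpriced → cash-and-carry (buy spot, short the forward).
At maturity, profit = |F_mkt − F*| = |28.14 − 27.4170| = £0.72 per share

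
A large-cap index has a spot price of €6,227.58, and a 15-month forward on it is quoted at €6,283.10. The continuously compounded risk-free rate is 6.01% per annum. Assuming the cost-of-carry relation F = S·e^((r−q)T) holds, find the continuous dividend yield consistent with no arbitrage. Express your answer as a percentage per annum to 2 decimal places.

5.30%

From F = S·e^((r−q)T): (r − q) = ln(F/S)/T
ln(6283.10/6227.58) = ln(1.008915) = 0.008875
(r − q) = 0.008875 / (15/12) = 0.007100
q = r − ln(F/S)/T = 0.0601 − 0.007100 = 0.053000
q = 5.30%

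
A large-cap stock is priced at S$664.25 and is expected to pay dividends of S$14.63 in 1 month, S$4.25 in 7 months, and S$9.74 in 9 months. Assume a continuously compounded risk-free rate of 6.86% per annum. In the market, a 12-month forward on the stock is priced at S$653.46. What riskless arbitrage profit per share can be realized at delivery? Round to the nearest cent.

S$28.10 per share

PV(dividends) I = 14.63·e^(−0.0686·1/12) + 4.25·e^(−0.0686·7/12) + 9.74·e^(−0.0686·9/12) = 27.8814
Fair forward F* = (S − I)·e^(rT) = (664.25 − 27.8814)·e^0.068600 = 636.3686 × 1.071008 = 681.5559
Market S$653.46 < fair 681.5559: forward underpriced → reverse cash-and-carry (short the stock, invest proceeds at r, pay the dividends, go long the forward).
Profit at T = |F_mkt − F*| = |653.46 − 681.5559| = S$28.10 per share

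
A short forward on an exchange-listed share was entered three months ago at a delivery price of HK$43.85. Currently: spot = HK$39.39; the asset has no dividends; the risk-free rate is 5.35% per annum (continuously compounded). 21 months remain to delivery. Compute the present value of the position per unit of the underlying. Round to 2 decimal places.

Current fair forward for the remaining 21 months: F = S·e^(r·T), r = 0.0535
F = 39.39 · e^(0.0535 × 21/12) = 39.39 × 1.098148 = 43.2560
Value of long forward = (F − K)·e^(−rT) = (43.2560 − 43.85) · e^(−0.0535·21/12)
= -0.5940 × 0.910624 = -0.54
Short position value = −(long value) = HK$0.54

HK$0.54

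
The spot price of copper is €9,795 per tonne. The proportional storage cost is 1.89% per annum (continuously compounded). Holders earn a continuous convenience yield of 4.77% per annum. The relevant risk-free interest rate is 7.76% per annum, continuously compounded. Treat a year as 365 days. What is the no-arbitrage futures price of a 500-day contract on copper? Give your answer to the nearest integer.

€10,472 per tonne

Net carry = r + u − y = 0.0776 + 0.0189 − 0.0477 = 0.0488
F = S·e^((r+u−y)T) = 9795 · e^(0.0488 × 500/365) = 9795 · e^0.066849
= 9795 × 1.069134 = €10,472 per tonne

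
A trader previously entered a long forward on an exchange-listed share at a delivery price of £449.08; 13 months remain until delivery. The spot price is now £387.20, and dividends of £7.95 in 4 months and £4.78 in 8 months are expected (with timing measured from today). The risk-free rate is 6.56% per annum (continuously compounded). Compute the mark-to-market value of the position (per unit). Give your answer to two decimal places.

PV(remaining dividends) I = 7.95·e^(−0.0656·4/12) + 4.78·e^(−0.0656·8/12) = 12.3535
Current forward F = (S − I)·e^(rT) = (387.20 − 12.3535)·e^(0.0656·13/12) = 374.8465 × 1.073653 = 402.4551
Value (long) = (F − K)·e^(−rT) = (402.4551 − 449.08) × 0.931400 = -43.4264
Value = -£43.43

-£43.43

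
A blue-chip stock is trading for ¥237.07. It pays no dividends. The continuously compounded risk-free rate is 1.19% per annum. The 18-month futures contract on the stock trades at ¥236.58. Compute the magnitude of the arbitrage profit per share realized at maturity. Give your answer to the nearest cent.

¥4.76 per share

Fair futures: F* = S·e^(carry·T), with carry = r = 0.0119
F* = 237.07 · e^(0.0119 × 18/12) = 237.07 · e^0.017850 = 237.07 × 1.018010 = ¥241.3396
Market ¥236.58 < fair ¥241.3396: forward underpriced → reverse cash-and-carry (short spot, go long the forward).
At maturity, profit = |F_mkt − F*| = |236.58 − 241.3396| = ¥4.76 per share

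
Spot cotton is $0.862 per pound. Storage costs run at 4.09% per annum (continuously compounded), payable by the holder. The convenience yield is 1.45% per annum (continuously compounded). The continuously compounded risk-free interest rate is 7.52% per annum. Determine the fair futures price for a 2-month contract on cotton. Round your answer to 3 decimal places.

$0.877 per pound

Net carry = r + u − y = 0.0752 + 0.0409 − 0.0145 = 0.1016
F = S·e^((r+u−y)T) = 0.862 · e^(0.1016 × 2/12) = 0.862 · e^0.016933
= 0.862 × 1.017077 = $0.877 per pound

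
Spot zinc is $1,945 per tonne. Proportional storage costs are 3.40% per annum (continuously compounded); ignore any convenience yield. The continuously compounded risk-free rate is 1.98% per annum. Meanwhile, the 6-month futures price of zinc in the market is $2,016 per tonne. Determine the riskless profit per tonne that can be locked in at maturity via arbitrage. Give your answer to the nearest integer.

$18 per tonne

Fair futures: F* = S·e^(carry·T), with carry = (r + u) = 0.0198 + 0.0340 = 0.0538
F* = 1945 · e^(0.0538 × 6/12) = 1945 · e^0.026900 = 1945 × 1.027265 = $1998.0304
Market $2016 > fair $1998.0304: forward overpriced → cash-and-carry (buy spot, short the forward).
At maturity, profit = |F_mkt − F*| = |2016 − 1998.0304| = $18 per tonne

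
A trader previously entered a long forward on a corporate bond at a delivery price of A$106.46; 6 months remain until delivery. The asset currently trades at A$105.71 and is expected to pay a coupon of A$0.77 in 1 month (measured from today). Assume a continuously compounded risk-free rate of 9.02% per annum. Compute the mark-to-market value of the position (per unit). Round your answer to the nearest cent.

A$3.18

PV(remaining coupons) I = 0.77·e^(−0.0902·1/12) = 0.7642
Current forward F = (S − I)·e^(rT) = (105.71 − 0.7642)·e^(0.0902·6/12) = 104.9458 × 1.046132 = 109.7872
Value (long) = (F − K)·e^(−rT) = (109.7872 − 106.46) × 0.955902 = 3.1805
Value = A$3.18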